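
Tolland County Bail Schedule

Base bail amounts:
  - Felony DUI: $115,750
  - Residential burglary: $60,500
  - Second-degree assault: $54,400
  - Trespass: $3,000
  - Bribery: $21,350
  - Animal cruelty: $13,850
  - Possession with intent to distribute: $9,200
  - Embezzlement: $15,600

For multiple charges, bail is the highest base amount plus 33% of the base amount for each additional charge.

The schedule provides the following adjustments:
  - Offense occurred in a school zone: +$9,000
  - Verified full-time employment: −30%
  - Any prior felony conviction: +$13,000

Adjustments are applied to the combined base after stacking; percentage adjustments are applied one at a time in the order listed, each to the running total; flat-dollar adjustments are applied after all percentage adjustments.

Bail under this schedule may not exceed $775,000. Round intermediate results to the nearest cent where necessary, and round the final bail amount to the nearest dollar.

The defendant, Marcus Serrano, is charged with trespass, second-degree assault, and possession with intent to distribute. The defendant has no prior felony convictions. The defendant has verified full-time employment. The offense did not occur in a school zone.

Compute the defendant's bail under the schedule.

$40,898

Base amounts from the schedule: trespass $3,000; second-degree assault $54,400; possession with intent to distribute $9,200.
Stacking rule: highest base plus 33% of each additional charge. Highest is second-degree assault at $54,400. Additional: $3,000 × 33% = $990; $9,200 × 33% = $3,036. Combined base = $54,400 + $4,026 = $58,426.
Verified full-time employment (−30%): $58,426 × 0.7 = $40,898.20.
$40,898.20 is within the $775,000 maximum.
Rounded to the nearest dollar: $40,898.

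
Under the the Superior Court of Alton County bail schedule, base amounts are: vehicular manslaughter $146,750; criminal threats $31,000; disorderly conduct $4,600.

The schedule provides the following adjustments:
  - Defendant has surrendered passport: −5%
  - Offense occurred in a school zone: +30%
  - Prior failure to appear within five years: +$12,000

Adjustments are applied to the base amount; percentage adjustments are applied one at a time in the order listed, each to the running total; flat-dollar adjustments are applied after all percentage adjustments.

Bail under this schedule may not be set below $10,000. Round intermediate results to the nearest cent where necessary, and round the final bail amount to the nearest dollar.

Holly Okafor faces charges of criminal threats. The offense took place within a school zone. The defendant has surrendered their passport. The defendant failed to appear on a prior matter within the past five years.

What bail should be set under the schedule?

Base amounts from the schedule: criminal threats $31,000.
Single charge. Combined base = $31,000.
Defendant has surrendered passport (−5%): $31,000 × 0.95 = $29,450.
Offense occurred in a school zone (+30%): $29,450 × 1.3 = $38,285.
Prior failure to appear within five years (+$12,000 flat): $38,285 + $12,000 = $50,285.
$50,285 is at or above the $10,000 minimum.

$50,285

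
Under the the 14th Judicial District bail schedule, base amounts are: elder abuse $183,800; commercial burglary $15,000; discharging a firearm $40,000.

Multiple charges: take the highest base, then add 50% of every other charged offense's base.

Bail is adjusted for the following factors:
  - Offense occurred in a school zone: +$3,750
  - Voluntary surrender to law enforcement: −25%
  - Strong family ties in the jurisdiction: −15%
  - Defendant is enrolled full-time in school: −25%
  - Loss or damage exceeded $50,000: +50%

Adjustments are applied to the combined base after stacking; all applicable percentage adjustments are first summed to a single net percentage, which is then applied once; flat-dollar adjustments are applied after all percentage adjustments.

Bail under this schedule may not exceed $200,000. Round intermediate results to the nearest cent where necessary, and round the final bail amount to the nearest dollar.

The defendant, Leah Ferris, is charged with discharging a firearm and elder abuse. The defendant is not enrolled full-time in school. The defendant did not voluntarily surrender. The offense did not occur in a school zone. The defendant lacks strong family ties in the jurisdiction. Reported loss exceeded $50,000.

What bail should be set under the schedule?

$200,000

Base amounts from the schedule: discharging a firearm $40,000; elder abuse $183,800.
Stacking rule: highest base plus 50% of each additional charge. Highest is elder abuse at $183,800. Additional: $40,000 × 50% = $20,000. Combined base = $183,800 + $20,000 = $203,800.
Loss or damage exceeded $50,000 (+50%): $203,800 × 1.5 = $305,700.
Result $305,700 exceeds the maximum of $200,000; bail is capped at $200,000.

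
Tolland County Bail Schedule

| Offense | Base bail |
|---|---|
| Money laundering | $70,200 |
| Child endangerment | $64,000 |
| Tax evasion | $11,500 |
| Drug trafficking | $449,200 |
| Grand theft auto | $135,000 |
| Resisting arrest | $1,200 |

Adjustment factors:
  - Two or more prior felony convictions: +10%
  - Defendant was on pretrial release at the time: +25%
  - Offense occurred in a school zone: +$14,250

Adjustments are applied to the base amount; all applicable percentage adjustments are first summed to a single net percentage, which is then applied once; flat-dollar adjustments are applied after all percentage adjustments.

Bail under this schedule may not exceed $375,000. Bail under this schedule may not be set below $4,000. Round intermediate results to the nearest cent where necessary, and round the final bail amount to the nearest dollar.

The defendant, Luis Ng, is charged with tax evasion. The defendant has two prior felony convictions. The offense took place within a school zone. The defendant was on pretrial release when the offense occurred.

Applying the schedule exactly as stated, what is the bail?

Base amounts from the schedule: tax evasion $11,500.
Single charge. Combined base = $11,500.
Net percentage adjustment: +10% +25% = +35%. $11,500 × 1.35 = $15,525.
Offense occurred in a school zone (+$14,250 flat): $15,525 + $14,250 = $29,775.
$29,775 is within the $375,000 maximum.
$29,775 is at or above the $4,000 minimum.

$29,775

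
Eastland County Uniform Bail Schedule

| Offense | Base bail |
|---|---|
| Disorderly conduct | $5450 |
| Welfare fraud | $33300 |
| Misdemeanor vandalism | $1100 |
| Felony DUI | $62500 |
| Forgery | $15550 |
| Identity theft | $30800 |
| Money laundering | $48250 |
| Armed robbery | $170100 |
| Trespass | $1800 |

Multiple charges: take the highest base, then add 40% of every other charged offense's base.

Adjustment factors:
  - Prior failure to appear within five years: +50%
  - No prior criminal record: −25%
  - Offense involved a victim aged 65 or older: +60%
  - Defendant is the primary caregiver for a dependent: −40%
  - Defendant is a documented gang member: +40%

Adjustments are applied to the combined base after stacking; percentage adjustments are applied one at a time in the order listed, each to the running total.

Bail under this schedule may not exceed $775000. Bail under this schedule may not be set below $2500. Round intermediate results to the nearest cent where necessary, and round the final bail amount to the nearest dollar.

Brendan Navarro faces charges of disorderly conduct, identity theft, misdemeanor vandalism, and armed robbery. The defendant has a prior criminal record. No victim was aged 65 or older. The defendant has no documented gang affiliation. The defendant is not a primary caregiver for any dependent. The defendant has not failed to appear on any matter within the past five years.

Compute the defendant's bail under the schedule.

$185040

Base amounts from the schedule: disorderly conduct $5450; identity theft $30800; misdemeanor vandalism $1100; armed robbery $170100.
Stacking rule: highest base plus 40% of each additional charge. Highest is armed robbery at $170100. Additional: $5450 × 40% = $2180; $30800 × 40% = $12320; $1100 × 40% = $440. Combined base = $170100 + $14940 = $185040.
No adjustment factors apply to this defendant.
$185040 is within the $775000 maximum.
$185040 is at or above the $2500 minimum.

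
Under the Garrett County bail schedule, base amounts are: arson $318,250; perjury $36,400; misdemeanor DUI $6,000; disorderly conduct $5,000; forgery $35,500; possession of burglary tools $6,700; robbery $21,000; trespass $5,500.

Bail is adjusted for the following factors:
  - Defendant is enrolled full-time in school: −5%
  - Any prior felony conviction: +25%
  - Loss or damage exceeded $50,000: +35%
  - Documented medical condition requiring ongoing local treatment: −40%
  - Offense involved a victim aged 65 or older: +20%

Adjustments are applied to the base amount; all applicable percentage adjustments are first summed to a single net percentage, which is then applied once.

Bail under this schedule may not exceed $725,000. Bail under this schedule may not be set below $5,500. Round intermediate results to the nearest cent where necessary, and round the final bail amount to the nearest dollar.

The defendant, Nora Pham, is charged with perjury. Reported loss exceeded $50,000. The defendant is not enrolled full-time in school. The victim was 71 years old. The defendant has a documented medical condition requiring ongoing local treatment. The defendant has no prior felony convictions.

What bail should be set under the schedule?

$41,860

Base amounts from the schedule: perjury $36,400.
Single charge. Combined base = $36,400.
Net percentage adjustment: +35% −40% +20% = +15%. $36,400 × 1.15 = $41,860.
$41,860 is within the $725,000 maximum.
$41,860 is at or above the $5,500 minimum.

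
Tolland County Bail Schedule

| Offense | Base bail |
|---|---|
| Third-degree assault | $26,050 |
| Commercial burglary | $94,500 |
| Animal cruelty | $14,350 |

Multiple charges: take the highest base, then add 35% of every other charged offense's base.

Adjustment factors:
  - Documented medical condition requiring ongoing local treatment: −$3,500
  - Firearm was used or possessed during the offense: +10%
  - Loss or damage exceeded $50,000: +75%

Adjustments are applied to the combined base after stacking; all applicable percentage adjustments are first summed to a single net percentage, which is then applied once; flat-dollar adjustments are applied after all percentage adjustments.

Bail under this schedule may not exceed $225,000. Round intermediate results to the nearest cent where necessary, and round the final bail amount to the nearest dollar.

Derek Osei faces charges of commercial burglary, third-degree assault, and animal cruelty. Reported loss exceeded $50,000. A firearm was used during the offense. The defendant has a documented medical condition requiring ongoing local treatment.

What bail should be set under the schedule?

$197,484

Base amounts from the schedule: commercial burglary $94,500; third-degree assault $26,050; animal cruelty $14,350.
Stacking rule: highest base plus 35% of each additional charge. Highest is commercial burglary at $94,500. Additional: $26,050 × 35% = $9,117.50; $14,350 × 35% = $5,022.50. Combined base = $94,500 + $14,140 = $108,640.
Net percentage adjustment: +10% +75% = +85%. $108,640 × 1.85 = $200,984.
Documented medical condition requiring ongoing local treatment (−$3,500 flat): $200,984 − $3,500 = $197,484.
$197,484 is within the $225,000 maximum.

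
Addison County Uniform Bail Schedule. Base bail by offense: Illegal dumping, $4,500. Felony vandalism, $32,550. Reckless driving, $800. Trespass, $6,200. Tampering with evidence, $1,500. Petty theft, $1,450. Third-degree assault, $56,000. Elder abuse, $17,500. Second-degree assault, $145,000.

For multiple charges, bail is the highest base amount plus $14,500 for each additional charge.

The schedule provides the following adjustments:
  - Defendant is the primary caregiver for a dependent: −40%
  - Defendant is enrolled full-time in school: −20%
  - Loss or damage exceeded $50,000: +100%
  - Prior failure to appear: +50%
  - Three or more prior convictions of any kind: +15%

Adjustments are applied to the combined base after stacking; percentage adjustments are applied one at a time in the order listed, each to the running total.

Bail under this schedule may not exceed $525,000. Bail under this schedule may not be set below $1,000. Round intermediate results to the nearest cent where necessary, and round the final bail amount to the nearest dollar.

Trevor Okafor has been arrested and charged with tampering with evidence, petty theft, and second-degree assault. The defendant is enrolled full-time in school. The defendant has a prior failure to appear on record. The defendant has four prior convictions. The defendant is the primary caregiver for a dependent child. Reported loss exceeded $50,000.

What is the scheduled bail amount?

$288,144

Base amounts from the schedule: tampering with evidence $1,500; petty theft $1,450; second-degree assault $145,000.
Stacking rule: highest base plus $14,500 per additional charge. Highest is second-degree assault at $145,000; 2 additional charges → +$29,000. Combined base = $174,000.
Defendant is the primary caregiver for a dependent (−40%): $174,000 × 0.6 = $104,400.
Defendant is enrolled full-time in school (−20%): $104,400 × 0.8 = $83,520.
Loss or damage exceeded $50,000 (+100%): $83,520 × 2 = $167,040.
Prior failure to appear (+50%): $167,040 × 1.5 = $250,560.
Three or more prior convictions of any kind (+15%): $250,560 × 1.15 = $288,144.
$288,144 is within the $525,000 maximum.
$288,144 is at or above the $1,000 minimum.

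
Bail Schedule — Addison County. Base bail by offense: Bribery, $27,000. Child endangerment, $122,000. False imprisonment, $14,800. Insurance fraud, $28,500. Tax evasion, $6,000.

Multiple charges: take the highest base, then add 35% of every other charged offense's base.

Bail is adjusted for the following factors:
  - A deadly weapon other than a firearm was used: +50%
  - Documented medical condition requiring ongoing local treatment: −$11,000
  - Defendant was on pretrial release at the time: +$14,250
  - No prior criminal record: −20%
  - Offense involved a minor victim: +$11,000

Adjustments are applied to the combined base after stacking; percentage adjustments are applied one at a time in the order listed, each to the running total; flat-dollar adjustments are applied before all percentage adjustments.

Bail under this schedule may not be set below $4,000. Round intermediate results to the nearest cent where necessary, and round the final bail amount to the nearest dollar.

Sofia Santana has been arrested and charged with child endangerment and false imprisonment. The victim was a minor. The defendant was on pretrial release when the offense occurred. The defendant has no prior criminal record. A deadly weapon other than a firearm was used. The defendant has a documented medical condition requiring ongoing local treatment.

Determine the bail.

$169,716

Base amounts from the schedule: child endangerment $122,000; false imprisonment $14,800.
Stacking rule: highest base plus 35% of each additional charge. Highest is child endangerment at $122,000. Additional: $14,800 × 35% = $5,180. Combined base = $122,000 + $5,180 = $127,180.
Documented medical condition requiring ongoing local treatment (−$11,000 flat): $127,180 − $11,000 = $116,180.
Defendant was on pretrial release at the time (+$14,250 flat): $116,180 + $14,250 = $130,430.
Offense involved a minor victim (+$11,000 flat): $130,430 + $11,000 = $141,430.
A deadly weapon other than a firearm was used (+50%): $141,430 × 1.5 = $212,145.
No prior criminal record (−20%): $212,145 × 0.8 = $169,716.
$169,716 is at or above the $4,000 minimum.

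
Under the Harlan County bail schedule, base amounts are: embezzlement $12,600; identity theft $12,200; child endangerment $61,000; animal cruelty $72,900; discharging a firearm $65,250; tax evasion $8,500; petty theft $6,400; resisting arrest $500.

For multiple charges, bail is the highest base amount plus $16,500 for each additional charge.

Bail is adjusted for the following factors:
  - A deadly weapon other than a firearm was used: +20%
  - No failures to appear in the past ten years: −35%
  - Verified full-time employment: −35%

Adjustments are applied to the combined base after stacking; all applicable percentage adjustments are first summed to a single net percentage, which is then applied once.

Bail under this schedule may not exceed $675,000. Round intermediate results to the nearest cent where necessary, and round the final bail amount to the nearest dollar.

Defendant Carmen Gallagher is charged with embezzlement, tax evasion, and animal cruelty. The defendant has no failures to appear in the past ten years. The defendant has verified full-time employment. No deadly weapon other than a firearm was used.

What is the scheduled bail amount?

Base amounts from the schedule: embezzlement $12,600; tax evasion $8,500; animal cruelty $72,900.
Stacking rule: highest base plus $16,500 per additional charge. Highest is animal cruelty at $72,900; 2 additional charges → +$33,000. Combined base = $105,900.
Net percentage adjustment: −35% −35% = −70%. $105,900 × 0.3 = $31,770.
$31,770 is within the $675,000 maximum.

$31,770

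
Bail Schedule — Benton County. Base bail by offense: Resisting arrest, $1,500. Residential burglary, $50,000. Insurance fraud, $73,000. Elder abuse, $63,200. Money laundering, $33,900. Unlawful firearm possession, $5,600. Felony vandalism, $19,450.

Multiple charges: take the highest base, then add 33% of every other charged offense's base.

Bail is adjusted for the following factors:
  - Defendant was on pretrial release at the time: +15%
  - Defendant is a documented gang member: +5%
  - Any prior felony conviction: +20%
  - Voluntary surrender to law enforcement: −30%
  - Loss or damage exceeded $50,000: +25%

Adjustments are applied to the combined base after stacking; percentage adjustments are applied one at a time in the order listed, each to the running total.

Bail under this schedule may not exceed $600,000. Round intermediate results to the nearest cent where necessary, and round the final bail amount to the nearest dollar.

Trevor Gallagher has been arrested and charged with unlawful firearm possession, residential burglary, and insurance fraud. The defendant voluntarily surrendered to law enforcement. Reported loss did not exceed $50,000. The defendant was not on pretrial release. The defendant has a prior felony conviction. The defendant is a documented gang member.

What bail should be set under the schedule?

Base amounts from the schedule: unlawful firearm possession $5,600; residential burglary $50,000; insurance fraud $73,000.
Stacking rule: highest base plus 33% of each additional charge. Highest is insurance fraud at $73,000. Additional: $5,600 × 33% = $1,848; $50,000 × 33% = $16,500. Combined base = $73,000 + $18,348 = $91,348.
Defendant is a documented gang member (+5%): $91,348 × 1.05 = $95,915.40.
Any prior felony conviction (+20%): $95,915.40 × 1.2 = $115,098.48.
Voluntary surrender to law enforcement (−30%): $115,098.48 × 0.7 = $80,568.94.
$80,568.94 is within the $600,000 maximum.
Rounded to the nearest dollar: $80,569.

$80,569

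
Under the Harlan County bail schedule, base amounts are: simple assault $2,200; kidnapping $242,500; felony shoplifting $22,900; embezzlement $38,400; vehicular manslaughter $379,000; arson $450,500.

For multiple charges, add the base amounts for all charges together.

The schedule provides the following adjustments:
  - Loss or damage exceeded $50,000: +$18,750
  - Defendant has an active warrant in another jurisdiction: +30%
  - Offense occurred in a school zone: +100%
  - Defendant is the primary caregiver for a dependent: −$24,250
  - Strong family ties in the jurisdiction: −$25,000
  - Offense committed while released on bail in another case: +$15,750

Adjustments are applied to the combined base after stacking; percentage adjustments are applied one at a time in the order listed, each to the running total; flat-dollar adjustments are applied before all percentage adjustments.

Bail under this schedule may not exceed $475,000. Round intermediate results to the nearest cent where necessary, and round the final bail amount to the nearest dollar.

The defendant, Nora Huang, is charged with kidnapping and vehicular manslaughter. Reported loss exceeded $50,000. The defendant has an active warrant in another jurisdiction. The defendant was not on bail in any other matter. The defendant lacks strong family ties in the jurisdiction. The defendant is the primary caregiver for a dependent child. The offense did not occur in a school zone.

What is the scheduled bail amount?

$475,000

Base amounts from the schedule: kidnapping $242,500; vehicular manslaughter $379,000.
Stacking rule: sum of all bases. $242,500 + $379,000 = $621,500.
Loss or damage exceeded $50,000 (+$18,750 flat): $621,500 + $18,750 = $640,250.
Defendant is the primary caregiver for a dependent (−$24,250 flat): $640,250 − $24,250 = $616,000.
Defendant has an active warrant in another jurisdiction (+30%): $616,000 × 1.3 = $800,800.
Result $800,800 exceeds the maximum of $475,000; bail is capped at $475,000.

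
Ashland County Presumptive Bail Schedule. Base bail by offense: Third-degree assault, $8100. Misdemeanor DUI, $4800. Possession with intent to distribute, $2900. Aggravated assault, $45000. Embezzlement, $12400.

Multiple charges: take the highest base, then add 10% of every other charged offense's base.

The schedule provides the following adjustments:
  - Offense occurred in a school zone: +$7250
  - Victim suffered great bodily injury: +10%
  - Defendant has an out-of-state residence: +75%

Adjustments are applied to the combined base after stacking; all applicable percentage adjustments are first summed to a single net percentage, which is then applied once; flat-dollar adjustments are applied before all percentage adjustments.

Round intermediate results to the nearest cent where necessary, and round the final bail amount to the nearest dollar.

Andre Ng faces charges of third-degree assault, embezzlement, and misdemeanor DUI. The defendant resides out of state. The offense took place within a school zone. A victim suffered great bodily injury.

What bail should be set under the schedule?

Base amounts from the schedule: third-degree assault $8100; embezzlement $12400; misdemeanor DUI $4800.
Stacking rule: highest base plus 10% of each additional charge. Highest is embezzlement at $12400. Additional: $8100 × 10% = $810; $4800 × 10% = $480. Combined base = $12400 + $1290 = $13690.
Offense occurred in a school zone (+$7250 flat): $13690 + $7250 = $20940.
Net percentage adjustment: +10% +75% = +85%. $20940 × 1.85 = $38739.

$38739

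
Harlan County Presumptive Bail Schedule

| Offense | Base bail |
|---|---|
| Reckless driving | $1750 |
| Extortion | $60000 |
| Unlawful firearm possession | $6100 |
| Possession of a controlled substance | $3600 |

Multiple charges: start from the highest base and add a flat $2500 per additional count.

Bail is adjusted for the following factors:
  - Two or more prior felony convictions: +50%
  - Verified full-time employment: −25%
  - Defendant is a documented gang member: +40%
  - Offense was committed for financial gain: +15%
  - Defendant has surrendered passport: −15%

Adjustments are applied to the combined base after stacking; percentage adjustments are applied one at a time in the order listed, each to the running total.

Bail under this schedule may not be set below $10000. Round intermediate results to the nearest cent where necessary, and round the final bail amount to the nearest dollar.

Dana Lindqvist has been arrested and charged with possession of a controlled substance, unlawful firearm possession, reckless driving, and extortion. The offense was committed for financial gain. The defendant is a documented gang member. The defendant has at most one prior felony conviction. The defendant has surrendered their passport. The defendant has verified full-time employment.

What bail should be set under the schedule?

Base amounts from the schedule: possession of a controlled substance $3600; unlawful firearm possession $6100; reckless driving $1750; extortion $60000.
Stacking rule: highest base plus $2500 per additional charge. Highest is extortion at $60000; 3 additional charges → +$7500. Combined base = $67500.
Verified full-time employment (−25%): $67500 × 0.75 = $50625.
Defendant is a documented gang member (+40%): $50625 × 1.4 = $70875.
Offense was committed for financial gain (+15%): $70875 × 1.15 = $81506.25.
Defendant has surrendered passport (−15%): $81506.25 × 0.85 = $69280.31.
$69280.31 is at or above the $10000 minimum.
Rounded to the nearest dollar: $69280.

$69280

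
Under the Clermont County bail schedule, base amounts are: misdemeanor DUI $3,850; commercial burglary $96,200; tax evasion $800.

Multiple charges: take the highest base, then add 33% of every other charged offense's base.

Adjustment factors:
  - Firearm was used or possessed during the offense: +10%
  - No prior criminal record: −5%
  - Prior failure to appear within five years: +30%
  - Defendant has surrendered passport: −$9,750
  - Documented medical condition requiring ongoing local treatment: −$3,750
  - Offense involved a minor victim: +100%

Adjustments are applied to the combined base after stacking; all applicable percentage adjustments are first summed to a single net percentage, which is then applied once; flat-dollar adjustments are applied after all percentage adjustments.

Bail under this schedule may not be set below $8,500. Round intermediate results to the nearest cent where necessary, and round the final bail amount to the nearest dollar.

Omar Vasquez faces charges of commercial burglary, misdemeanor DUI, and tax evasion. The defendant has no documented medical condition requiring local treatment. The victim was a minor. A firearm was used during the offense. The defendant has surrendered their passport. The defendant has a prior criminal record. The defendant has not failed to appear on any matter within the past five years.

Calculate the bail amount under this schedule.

Base amounts from the schedule: commercial burglary $96,200; misdemeanor DUI $3,850; tax evasion $800.
Stacking rule: highest base plus 33% of each additional charge. Highest is commercial burglary at $96,200. Additional: $3,850 × 33% = $1,270.50; $800 × 33% = $264. Combined base = $96,200 + $1,534.50 = $97,734.50.
Net percentage adjustment: +10% +100% = +110%. $97,734.50 × 2.1 = $205,242.45.
Defendant has surrendered passport (−$9,750 flat): $205,242.45 − $9,750 = $195,492.45.
$195,492.45 is at or above the $8,500 minimum.
Rounded to the nearest dollar: $195,492.

$195,492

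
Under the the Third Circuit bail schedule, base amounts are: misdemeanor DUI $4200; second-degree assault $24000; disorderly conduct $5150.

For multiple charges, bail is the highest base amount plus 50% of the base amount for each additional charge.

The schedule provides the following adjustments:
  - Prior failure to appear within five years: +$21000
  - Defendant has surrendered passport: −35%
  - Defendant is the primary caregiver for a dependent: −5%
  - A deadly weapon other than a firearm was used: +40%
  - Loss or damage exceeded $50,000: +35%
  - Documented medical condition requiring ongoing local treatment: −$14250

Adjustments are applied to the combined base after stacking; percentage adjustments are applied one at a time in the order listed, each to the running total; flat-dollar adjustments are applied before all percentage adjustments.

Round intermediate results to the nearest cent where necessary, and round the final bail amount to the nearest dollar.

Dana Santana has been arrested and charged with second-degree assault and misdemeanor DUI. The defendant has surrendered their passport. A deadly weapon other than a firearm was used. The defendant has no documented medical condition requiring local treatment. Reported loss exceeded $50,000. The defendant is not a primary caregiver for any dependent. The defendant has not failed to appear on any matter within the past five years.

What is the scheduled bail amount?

Base amounts from the schedule: second-degree assault $24000; misdemeanor DUI $4200.
Stacking rule: highest base plus 50% of each additional charge. Highest is second-degree assault at $24000. Additional: $4200 × 50% = $2100. Combined base = $24000 + $2100 = $26100.
Defendant has surrendered passport (−35%): $26100 × 0.65 = $16965.
A deadly weapon other than a firearm was used (+40%): $16965 × 1.4 = $23751.
Loss or damage exceeded $50,000 (+35%): $23751 × 1.35 = $32063.85.
Rounded to the nearest dollar: $32064.

$32064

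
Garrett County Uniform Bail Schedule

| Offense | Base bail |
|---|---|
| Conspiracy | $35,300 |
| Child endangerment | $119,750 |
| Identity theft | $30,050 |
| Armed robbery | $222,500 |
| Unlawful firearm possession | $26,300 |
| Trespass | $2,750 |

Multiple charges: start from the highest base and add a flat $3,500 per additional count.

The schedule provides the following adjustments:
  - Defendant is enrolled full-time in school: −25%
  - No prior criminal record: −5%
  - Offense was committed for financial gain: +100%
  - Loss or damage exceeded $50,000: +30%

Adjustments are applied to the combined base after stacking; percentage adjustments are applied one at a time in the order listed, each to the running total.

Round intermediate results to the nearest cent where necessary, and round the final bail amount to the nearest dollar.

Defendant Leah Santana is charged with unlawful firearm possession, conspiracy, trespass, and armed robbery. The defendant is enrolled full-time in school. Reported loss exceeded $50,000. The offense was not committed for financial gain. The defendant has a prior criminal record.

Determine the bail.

Base amounts from the schedule: unlawful firearm possession $26,300; conspiracy $35,300; trespass $2,750; armed robbery $222,500.
Stacking rule: highest base plus $3,500 per additional charge. Highest is armed robbery at $222,500; 3 additional charges → +$10,500. Combined base = $233,000.
Defendant is enrolled full-time in school (−25%): $233,000 × 0.75 = $174,750.
Loss or damage exceeded $50,000 (+30%): $174,750 × 1.3 = $227,175.

$227,175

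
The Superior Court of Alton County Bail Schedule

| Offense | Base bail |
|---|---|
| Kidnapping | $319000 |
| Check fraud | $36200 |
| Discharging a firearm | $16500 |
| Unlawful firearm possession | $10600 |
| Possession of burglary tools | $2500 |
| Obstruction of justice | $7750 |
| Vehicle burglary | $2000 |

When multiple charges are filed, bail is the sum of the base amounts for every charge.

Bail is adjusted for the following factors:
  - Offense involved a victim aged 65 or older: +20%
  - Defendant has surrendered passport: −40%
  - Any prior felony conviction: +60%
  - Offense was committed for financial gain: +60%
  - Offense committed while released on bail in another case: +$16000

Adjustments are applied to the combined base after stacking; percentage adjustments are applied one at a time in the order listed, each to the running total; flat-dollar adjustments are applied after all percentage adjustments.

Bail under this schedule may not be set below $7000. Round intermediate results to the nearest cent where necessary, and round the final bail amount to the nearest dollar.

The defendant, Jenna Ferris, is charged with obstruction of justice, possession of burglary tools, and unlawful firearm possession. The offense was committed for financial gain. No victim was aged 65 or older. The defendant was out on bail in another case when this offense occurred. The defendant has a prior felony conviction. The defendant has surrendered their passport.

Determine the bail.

$48026

Base amounts from the schedule: obstruction of justice $7750; possession of burglary tools $2500; unlawful firearm possession $10600.
Stacking rule: sum of all bases. $7750 + $2500 + $10600 = $20850.
Defendant has surrendered passport (−40%): $20850 × 0.6 = $12510.
Any prior felony conviction (+60%): $12510 × 1.6 = $20016.
Offense was committed for financial gain (+60%): $20016 × 1.6 = $32025.60.
Offense committed while released on bail in another case (+$16000 flat): $32025.60 + $16000 = $48025.60.
$48025.60 is at or above the $7000 minimum.
Rounded to the nearest dollar: $48026.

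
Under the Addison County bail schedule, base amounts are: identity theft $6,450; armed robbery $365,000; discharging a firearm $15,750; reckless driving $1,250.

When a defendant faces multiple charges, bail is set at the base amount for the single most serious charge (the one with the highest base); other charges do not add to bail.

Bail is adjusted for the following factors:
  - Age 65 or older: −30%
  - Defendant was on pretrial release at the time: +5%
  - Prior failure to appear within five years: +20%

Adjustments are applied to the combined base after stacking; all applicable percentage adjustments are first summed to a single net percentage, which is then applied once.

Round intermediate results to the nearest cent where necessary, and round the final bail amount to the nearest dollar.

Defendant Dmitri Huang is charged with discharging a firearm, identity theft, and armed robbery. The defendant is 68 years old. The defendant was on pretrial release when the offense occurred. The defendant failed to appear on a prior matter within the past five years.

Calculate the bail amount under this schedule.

$346,750

Base amounts from the schedule: discharging a firearm $15,750; identity theft $6,450; armed robbery $365,000.
Stacking rule: use the highest base only. Highest is armed robbery at $365,000. Combined base = $365,000.
Net percentage adjustment: −30% +5% +20% = −5%. $365,000 × 0.95 = $346,750.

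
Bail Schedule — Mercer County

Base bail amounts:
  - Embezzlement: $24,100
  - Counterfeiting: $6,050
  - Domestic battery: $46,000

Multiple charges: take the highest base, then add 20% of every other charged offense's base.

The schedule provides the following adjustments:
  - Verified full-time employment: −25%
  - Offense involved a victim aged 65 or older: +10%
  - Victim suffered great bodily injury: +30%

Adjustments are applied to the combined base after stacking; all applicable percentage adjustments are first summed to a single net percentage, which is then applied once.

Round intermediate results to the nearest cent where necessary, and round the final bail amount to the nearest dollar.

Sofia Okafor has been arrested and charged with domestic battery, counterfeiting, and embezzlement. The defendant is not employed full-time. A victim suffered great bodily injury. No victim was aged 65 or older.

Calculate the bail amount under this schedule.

Base amounts from the schedule: domestic battery $46,000; counterfeiting $6,050; embezzlement $24,100.
Stacking rule: highest base plus 20% of each additional charge. Highest is domestic battery at $46,000. Additional: $6,050 × 20% = $1,210; $24,100 × 20% = $4,820. Combined base = $46,000 + $6,030 = $52,030.
Victim suffered great bodily injury (+30%): $52,030 × 1.3 = $67,639.

$67,639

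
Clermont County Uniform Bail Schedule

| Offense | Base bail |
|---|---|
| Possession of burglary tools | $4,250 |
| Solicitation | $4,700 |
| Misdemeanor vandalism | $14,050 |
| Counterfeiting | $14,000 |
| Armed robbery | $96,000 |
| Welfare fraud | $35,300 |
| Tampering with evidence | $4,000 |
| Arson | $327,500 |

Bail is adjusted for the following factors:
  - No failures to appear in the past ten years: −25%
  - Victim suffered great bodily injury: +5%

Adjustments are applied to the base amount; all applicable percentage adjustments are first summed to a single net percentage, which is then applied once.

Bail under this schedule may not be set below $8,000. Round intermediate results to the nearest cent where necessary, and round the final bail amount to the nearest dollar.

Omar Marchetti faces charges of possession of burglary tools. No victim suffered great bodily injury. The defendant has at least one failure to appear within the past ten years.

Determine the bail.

Base amounts from the schedule: possession of burglary tools $4,250.
Single charge. Combined base = $4,250.
No adjustment factors apply to this defendant.
Result $4,250 is below the minimum of $8,000; bail is set at the minimum $8,000.

$8,000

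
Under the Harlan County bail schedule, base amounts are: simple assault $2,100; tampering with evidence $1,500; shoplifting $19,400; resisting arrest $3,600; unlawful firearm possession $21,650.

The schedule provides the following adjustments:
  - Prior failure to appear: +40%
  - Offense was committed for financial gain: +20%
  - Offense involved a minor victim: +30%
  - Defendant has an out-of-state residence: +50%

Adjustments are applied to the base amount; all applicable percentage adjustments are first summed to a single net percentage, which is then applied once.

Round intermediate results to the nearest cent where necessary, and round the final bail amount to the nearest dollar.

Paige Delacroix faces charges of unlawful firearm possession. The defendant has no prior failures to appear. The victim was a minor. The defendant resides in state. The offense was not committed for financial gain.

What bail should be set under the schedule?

Base amounts from the schedule: unlawful firearm possession $21,650.
Single charge. Combined base = $21,650.
Offense involved a minor victim (+30%): $21,650 × 1.3 = $28,145.

$28,145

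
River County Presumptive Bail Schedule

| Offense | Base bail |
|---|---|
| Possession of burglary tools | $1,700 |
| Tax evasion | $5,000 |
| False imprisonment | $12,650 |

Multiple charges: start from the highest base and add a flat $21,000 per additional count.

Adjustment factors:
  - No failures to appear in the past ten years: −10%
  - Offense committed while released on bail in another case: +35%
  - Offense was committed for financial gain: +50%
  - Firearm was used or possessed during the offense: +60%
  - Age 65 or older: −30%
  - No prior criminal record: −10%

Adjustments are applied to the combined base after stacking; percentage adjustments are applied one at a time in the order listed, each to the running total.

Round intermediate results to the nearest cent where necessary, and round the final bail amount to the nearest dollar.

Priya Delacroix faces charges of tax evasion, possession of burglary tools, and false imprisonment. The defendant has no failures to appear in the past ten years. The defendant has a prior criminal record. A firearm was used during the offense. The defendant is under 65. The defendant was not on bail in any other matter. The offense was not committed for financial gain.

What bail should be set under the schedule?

$78,696

Base amounts from the schedule: tax evasion $5,000; possession of burglary tools $1,700; false imprisonment $12,650.
Stacking rule: highest base plus $21,000 per additional charge. Highest is false imprisonment at $12,650; 2 additional charges → +$42,000. Combined base = $54,650.
No failures to appear in the past ten years (−10%): $54,650 × 0.9 = $49,185.
Firearm was used or possessed during the offense (+60%): $49,185 × 1.6 = $78,696.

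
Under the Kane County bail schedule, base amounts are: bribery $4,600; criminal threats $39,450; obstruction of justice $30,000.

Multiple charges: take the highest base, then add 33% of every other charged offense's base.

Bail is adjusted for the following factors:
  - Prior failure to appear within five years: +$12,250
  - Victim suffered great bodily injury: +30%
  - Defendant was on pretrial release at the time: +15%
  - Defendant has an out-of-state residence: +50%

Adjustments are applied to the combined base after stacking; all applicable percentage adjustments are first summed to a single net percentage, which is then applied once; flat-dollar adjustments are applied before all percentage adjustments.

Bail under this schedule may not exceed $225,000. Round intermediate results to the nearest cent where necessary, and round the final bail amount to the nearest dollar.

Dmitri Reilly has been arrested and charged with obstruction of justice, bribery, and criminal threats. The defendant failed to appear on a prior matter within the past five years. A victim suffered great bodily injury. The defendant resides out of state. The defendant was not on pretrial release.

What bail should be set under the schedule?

$113,612

Base amounts from the schedule: obstruction of justice $30,000; bribery $4,600; criminal threats $39,450.
Stacking rule: highest base plus 33% of each additional charge. Highest is criminal threats at $39,450. Additional: $30,000 × 33% = $9,900; $4,600 × 33% = $1,518. Combined base = $39,450 + $11,418 = $50,868.
Prior failure to appear within five years (+$12,250 flat): $50,868 + $12,250 = $63,118.
Net percentage adjustment: +30% +50% = +80%. $63,118 × 1.8 = $113,612.40.
$113,612.40 is within the $225,000 maximum.
Rounded to the nearest dollar: $113,612.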